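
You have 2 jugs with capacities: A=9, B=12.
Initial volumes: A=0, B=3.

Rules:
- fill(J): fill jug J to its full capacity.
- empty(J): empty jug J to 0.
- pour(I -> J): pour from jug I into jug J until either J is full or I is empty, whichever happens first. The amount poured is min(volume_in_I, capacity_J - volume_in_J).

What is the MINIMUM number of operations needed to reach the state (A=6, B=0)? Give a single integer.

BFS from (A=0, B=3). One shortest path:
  1. pour(B -> A) -> (A=3 B=0)
  2. fill(B) -> (A=3 B=12)
  3. pour(B -> A) -> (A=9 B=6)
  4. empty(A) -> (A=0 B=6)
  5. pour(B -> A) -> (A=6 B=0)
Reached target in 5 moves.

Answer: 5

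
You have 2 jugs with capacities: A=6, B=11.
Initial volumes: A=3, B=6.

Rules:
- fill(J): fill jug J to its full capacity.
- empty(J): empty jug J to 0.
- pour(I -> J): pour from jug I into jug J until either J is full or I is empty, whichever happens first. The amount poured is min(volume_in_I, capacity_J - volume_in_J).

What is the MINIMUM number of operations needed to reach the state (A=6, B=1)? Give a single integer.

Answer: 5

Derivation:
BFS from (A=3, B=6). One shortest path:
  1. fill(A) -> (A=6 B=6)
  2. pour(A -> B) -> (A=1 B=11)
  3. empty(B) -> (A=1 B=0)
  4. pour(A -> B) -> (A=0 B=1)
  5. fill(A) -> (A=6 B=1)
Reached target in 5 moves.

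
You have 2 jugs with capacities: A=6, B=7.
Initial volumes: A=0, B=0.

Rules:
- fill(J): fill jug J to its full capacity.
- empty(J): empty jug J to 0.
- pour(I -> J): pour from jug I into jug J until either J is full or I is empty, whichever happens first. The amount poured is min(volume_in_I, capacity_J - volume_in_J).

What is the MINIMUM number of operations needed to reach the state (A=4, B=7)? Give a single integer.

BFS from (A=0, B=0). One shortest path:
  1. fill(A) -> (A=6 B=0)
  2. pour(A -> B) -> (A=0 B=6)
  3. fill(A) -> (A=6 B=6)
  4. pour(A -> B) -> (A=5 B=7)
  5. empty(B) -> (A=5 B=0)
  6. pour(A -> B) -> (A=0 B=5)
  7. fill(A) -> (A=6 B=5)
  8. pour(A -> B) -> (A=4 B=7)
Reached target in 8 moves.

Answer: 8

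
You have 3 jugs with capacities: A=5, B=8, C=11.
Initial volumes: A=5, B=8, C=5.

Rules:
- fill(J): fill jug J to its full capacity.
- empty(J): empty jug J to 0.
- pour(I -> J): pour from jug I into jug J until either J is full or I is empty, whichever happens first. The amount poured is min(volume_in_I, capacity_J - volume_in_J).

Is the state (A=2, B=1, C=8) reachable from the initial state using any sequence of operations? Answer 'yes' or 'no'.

BFS explored all 368 reachable states.
Reachable set includes: (0,0,0), (0,0,1), (0,0,2), (0,0,3), (0,0,4), (0,0,5), (0,0,6), (0,0,7), (0,0,8), (0,0,9), (0,0,10), (0,0,11) ...
Target (A=2, B=1, C=8) not in reachable set → no.

Answer: no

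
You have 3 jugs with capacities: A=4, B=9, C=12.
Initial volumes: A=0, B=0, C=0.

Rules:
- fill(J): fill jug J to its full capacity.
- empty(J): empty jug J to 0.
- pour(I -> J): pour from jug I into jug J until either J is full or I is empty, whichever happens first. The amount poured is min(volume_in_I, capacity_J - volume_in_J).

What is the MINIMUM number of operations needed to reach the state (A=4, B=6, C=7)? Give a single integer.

BFS from (A=0, B=0, C=0). One shortest path:
  1. fill(A) -> (A=4 B=0 C=0)
  2. fill(B) -> (A=4 B=9 C=0)
  3. pour(B -> C) -> (A=4 B=0 C=9)
  4. pour(A -> B) -> (A=0 B=4 C=9)
  5. fill(A) -> (A=4 B=4 C=9)
  6. pour(A -> C) -> (A=1 B=4 C=12)
  7. pour(C -> B) -> (A=1 B=9 C=7)
  8. pour(B -> A) -> (A=4 B=6 C=7)
Reached target in 8 moves.

Answer: 8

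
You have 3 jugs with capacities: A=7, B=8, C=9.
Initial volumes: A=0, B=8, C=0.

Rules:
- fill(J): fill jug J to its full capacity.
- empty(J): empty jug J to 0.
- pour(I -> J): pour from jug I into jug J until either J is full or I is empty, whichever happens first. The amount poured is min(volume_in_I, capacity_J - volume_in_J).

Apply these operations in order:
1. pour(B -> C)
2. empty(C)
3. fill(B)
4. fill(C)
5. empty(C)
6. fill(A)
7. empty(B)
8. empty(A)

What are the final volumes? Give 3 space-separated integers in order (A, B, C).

Answer: 0 0 0

Derivation:
Step 1: pour(B -> C) -> (A=0 B=0 C=8)
Step 2: empty(C) -> (A=0 B=0 C=0)
Step 3: fill(B) -> (A=0 B=8 C=0)
Step 4: fill(C) -> (A=0 B=8 C=9)
Step 5: empty(C) -> (A=0 B=8 C=0)
Step 6: fill(A) -> (A=7 B=8 C=0)
Step 7: empty(B) -> (A=7 B=0 C=0)
Step 8: empty(A) -> (A=0 B=0 C=0)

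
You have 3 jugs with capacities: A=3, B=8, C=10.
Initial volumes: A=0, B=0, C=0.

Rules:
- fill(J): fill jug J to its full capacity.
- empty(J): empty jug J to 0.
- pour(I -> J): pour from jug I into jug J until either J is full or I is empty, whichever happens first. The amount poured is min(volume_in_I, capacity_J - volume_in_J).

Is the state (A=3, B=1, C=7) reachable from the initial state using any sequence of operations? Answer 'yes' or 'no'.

Answer: yes

Derivation:
BFS from (A=0, B=0, C=0):
  1. fill(A) -> (A=3 B=0 C=0)
  2. fill(B) -> (A=3 B=8 C=0)
  3. pour(A -> C) -> (A=0 B=8 C=3)
  4. pour(B -> C) -> (A=0 B=1 C=10)
  5. pour(C -> A) -> (A=3 B=1 C=7)
Target reached → yes.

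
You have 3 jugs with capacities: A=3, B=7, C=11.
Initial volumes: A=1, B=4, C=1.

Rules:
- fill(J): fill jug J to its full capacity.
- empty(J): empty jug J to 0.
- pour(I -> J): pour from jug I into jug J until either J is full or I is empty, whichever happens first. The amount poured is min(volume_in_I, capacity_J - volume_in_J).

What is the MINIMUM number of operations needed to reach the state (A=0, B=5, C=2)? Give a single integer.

Answer: 6

Derivation:
BFS from (A=1, B=4, C=1). One shortest path:
  1. pour(B -> C) -> (A=1 B=0 C=5)
  2. fill(B) -> (A=1 B=7 C=5)
  3. pour(B -> A) -> (A=3 B=5 C=5)
  4. empty(A) -> (A=0 B=5 C=5)
  5. pour(C -> A) -> (A=3 B=5 C=2)
  6. empty(A) -> (A=0 B=5 C=2)
Reached target in 6 moves.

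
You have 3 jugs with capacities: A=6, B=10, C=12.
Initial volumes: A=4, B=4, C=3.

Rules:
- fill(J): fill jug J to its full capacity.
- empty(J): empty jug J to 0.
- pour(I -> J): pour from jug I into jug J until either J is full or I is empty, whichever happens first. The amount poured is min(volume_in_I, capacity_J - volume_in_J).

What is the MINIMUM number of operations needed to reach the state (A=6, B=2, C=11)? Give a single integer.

Answer: 7

Derivation:
BFS from (A=4, B=4, C=3). One shortest path:
  1. empty(B) -> (A=4 B=0 C=3)
  2. pour(C -> B) -> (A=4 B=3 C=0)
  3. fill(C) -> (A=4 B=3 C=12)
  4. pour(C -> B) -> (A=4 B=10 C=5)
  5. pour(B -> A) -> (A=6 B=8 C=5)
  6. pour(A -> C) -> (A=0 B=8 C=11)
  7. pour(B -> A) -> (A=6 B=2 C=11)
Reached target in 7 moves.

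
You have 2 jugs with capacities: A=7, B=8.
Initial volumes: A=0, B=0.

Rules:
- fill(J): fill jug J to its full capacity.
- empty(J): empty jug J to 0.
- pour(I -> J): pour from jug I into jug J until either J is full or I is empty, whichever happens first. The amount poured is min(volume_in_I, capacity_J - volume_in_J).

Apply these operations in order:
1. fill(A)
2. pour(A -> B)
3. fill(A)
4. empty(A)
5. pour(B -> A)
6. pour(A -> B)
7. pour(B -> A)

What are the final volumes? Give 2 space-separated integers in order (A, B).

Answer: 7 0

Derivation:
Step 1: fill(A) -> (A=7 B=0)
Step 2: pour(A -> B) -> (A=0 B=7)
Step 3: fill(A) -> (A=7 B=7)
Step 4: empty(A) -> (A=0 B=7)
Step 5: pour(B -> A) -> (A=7 B=0)
Step 6: pour(A -> B) -> (A=0 B=7)
Step 7: pour(B -> A) -> (A=7 B=0)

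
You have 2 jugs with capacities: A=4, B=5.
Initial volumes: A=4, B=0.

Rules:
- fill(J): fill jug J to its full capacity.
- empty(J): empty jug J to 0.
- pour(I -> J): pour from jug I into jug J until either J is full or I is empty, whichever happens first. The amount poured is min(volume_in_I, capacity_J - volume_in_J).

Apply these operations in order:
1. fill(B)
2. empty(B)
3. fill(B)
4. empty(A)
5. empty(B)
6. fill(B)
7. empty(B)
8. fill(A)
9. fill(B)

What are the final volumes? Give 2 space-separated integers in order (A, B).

Answer: 4 5

Derivation:
Step 1: fill(B) -> (A=4 B=5)
Step 2: empty(B) -> (A=4 B=0)
Step 3: fill(B) -> (A=4 B=5)
Step 4: empty(A) -> (A=0 B=5)
Step 5: empty(B) -> (A=0 B=0)
Step 6: fill(B) -> (A=0 B=5)
Step 7: empty(B) -> (A=0 B=0)
Step 8: fill(A) -> (A=4 B=0)
Step 9: fill(B) -> (A=4 B=5)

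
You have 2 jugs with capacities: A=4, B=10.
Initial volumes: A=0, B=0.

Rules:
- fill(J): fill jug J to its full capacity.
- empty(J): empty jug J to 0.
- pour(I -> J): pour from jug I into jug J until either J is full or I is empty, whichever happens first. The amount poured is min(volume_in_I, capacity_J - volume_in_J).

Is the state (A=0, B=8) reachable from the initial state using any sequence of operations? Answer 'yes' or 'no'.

BFS from (A=0, B=0):
  1. fill(A) -> (A=4 B=0)
  2. pour(A -> B) -> (A=0 B=4)
  3. fill(A) -> (A=4 B=4)
  4. pour(A -> B) -> (A=0 B=8)
Target reached → yes.

Answer: yes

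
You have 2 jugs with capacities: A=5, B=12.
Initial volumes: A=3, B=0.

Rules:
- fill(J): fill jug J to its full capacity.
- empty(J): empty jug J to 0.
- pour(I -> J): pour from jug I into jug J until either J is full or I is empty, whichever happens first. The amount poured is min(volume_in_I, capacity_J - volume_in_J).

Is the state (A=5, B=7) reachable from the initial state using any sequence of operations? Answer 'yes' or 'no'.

Answer: yes

Derivation:
BFS from (A=3, B=0):
  1. empty(A) -> (A=0 B=0)
  2. fill(B) -> (A=0 B=12)
  3. pour(B -> A) -> (A=5 B=7)
Target reached → yes.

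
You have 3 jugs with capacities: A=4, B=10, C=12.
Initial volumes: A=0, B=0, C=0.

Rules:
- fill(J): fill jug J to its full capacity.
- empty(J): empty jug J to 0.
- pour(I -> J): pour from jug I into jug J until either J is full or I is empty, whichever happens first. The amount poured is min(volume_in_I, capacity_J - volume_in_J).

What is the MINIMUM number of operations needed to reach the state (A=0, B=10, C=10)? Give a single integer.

BFS from (A=0, B=0, C=0). One shortest path:
  1. fill(B) -> (A=0 B=10 C=0)
  2. pour(B -> C) -> (A=0 B=0 C=10)
  3. fill(B) -> (A=0 B=10 C=10)
Reached target in 3 moves.

Answer: 3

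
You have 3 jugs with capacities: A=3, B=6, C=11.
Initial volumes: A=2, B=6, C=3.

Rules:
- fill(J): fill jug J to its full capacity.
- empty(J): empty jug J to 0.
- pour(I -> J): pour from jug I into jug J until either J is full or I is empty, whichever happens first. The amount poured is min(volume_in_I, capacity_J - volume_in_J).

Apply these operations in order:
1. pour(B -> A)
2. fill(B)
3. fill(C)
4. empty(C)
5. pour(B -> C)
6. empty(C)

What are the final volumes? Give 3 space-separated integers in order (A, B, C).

Step 1: pour(B -> A) -> (A=3 B=5 C=3)
Step 2: fill(B) -> (A=3 B=6 C=3)
Step 3: fill(C) -> (A=3 B=6 C=11)
Step 4: empty(C) -> (A=3 B=6 C=0)
Step 5: pour(B -> C) -> (A=3 B=0 C=6)
Step 6: empty(C) -> (A=3 B=0 C=0)

Answer: 3 0 0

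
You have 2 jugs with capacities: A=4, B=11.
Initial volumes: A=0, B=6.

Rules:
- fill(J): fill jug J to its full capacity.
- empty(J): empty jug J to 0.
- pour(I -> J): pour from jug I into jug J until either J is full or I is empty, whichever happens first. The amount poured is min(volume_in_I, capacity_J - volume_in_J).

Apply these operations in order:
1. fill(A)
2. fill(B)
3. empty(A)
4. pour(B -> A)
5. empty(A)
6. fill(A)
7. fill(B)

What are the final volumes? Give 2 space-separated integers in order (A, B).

Step 1: fill(A) -> (A=4 B=6)
Step 2: fill(B) -> (A=4 B=11)
Step 3: empty(A) -> (A=0 B=11)
Step 4: pour(B -> A) -> (A=4 B=7)
Step 5: empty(A) -> (A=0 B=7)
Step 6: fill(A) -> (A=4 B=7)
Step 7: fill(B) -> (A=4 B=11)

Answer: 4 11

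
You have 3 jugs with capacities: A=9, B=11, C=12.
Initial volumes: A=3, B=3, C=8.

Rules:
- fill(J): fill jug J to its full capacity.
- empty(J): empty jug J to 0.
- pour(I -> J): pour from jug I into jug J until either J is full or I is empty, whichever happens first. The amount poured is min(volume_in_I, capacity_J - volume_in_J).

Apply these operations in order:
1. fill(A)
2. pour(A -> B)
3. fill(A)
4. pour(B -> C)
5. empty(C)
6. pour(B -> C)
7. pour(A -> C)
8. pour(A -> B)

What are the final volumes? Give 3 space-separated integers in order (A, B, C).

Step 1: fill(A) -> (A=9 B=3 C=8)
Step 2: pour(A -> B) -> (A=1 B=11 C=8)
Step 3: fill(A) -> (A=9 B=11 C=8)
Step 4: pour(B -> C) -> (A=9 B=7 C=12)
Step 5: empty(C) -> (A=9 B=7 C=0)
Step 6: pour(B -> C) -> (A=9 B=0 C=7)
Step 7: pour(A -> C) -> (A=4 B=0 C=12)
Step 8: pour(A -> B) -> (A=0 B=4 C=12)

Answer: 0 4 12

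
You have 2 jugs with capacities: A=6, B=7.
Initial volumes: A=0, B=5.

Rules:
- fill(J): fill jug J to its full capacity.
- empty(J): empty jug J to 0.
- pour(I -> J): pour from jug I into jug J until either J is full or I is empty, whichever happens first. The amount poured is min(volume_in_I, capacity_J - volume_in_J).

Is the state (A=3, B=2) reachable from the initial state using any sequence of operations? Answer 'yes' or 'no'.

BFS explored all 26 reachable states.
Reachable set includes: (0,0), (0,1), (0,2), (0,3), (0,4), (0,5), (0,6), (0,7), (1,0), (1,7), (2,0), (2,7) ...
Target (A=3, B=2) not in reachable set → no.

Answer: no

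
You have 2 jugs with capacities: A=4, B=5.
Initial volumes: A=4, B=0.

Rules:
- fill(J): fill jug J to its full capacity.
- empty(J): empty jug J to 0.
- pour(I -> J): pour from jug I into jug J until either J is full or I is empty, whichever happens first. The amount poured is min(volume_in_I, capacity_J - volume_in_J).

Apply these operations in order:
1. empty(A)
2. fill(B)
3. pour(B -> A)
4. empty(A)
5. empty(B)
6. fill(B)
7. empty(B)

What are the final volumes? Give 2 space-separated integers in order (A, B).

Step 1: empty(A) -> (A=0 B=0)
Step 2: fill(B) -> (A=0 B=5)
Step 3: pour(B -> A) -> (A=4 B=1)
Step 4: empty(A) -> (A=0 B=1)
Step 5: empty(B) -> (A=0 B=0)
Step 6: fill(B) -> (A=0 B=5)
Step 7: empty(B) -> (A=0 B=0)

Answer: 0 0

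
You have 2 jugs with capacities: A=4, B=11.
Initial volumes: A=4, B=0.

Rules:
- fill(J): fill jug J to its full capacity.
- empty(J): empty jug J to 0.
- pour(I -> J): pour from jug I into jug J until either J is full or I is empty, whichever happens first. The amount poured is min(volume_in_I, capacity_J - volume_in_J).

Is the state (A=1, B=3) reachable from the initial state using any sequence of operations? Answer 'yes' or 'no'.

Answer: no

Derivation:
BFS explored all 30 reachable states.
Reachable set includes: (0,0), (0,1), (0,2), (0,3), (0,4), (0,5), (0,6), (0,7), (0,8), (0,9), (0,10), (0,11) ...
Target (A=1, B=3) not in reachable set → no.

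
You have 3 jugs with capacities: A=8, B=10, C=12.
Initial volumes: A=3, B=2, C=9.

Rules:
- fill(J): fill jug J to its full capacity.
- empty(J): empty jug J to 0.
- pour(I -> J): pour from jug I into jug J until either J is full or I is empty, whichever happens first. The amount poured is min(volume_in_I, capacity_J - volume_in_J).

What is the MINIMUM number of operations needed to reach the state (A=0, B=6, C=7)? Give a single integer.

BFS from (A=3, B=2, C=9). One shortest path:
  1. empty(B) -> (A=3 B=0 C=9)
  2. fill(C) -> (A=3 B=0 C=12)
  3. pour(C -> A) -> (A=8 B=0 C=7)
  4. pour(A -> B) -> (A=0 B=8 C=7)
  5. fill(A) -> (A=8 B=8 C=7)
  6. pour(A -> B) -> (A=6 B=10 C=7)
  7. empty(B) -> (A=6 B=0 C=7)
  8. pour(A -> B) -> (A=0 B=6 C=7)
Reached target in 8 moves.

Answer: 8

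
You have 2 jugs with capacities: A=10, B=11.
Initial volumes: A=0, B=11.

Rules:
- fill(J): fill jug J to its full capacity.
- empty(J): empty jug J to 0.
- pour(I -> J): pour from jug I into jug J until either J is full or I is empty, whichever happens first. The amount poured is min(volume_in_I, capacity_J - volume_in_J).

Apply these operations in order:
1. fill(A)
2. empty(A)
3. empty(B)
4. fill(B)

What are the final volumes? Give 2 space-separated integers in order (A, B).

Answer: 0 11

Derivation:
Step 1: fill(A) -> (A=10 B=11)
Step 2: empty(A) -> (A=0 B=11)
Step 3: empty(B) -> (A=0 B=0)
Step 4: fill(B) -> (A=0 B=11)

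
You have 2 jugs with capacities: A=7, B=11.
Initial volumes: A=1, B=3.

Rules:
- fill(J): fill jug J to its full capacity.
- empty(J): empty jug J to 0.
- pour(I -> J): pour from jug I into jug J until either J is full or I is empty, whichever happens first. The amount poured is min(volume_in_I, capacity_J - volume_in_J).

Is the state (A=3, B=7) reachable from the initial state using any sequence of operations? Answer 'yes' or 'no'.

BFS explored all 37 reachable states.
Reachable set includes: (0,0), (0,1), (0,2), (0,3), (0,4), (0,5), (0,6), (0,7), (0,8), (0,9), (0,10), (0,11) ...
Target (A=3, B=7) not in reachable set → no.

Answer: no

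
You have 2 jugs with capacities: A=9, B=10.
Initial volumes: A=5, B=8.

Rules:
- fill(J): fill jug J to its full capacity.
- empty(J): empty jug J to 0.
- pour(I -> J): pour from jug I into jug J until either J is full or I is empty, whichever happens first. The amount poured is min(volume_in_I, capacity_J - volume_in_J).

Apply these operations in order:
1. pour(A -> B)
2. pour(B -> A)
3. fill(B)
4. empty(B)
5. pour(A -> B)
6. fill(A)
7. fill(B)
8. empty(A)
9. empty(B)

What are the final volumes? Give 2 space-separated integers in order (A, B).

Answer: 0 0

Derivation:
Step 1: pour(A -> B) -> (A=3 B=10)
Step 2: pour(B -> A) -> (A=9 B=4)
Step 3: fill(B) -> (A=9 B=10)
Step 4: empty(B) -> (A=9 B=0)
Step 5: pour(A -> B) -> (A=0 B=9)
Step 6: fill(A) -> (A=9 B=9)
Step 7: fill(B) -> (A=9 B=10)
Step 8: empty(A) -> (A=0 B=10)
Step 9: empty(B) -> (A=0 B=0)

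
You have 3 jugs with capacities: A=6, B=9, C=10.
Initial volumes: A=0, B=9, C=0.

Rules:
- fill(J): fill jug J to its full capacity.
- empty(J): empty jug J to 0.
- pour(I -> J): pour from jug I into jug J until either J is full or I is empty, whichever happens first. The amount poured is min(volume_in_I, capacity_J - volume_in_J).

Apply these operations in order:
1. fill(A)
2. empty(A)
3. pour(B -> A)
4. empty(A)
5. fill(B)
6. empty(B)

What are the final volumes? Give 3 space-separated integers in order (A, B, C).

Step 1: fill(A) -> (A=6 B=9 C=0)
Step 2: empty(A) -> (A=0 B=9 C=0)
Step 3: pour(B -> A) -> (A=6 B=3 C=0)
Step 4: empty(A) -> (A=0 B=3 C=0)
Step 5: fill(B) -> (A=0 B=9 C=0)
Step 6: empty(B) -> (A=0 B=0 C=0)

Answer: 0 0 0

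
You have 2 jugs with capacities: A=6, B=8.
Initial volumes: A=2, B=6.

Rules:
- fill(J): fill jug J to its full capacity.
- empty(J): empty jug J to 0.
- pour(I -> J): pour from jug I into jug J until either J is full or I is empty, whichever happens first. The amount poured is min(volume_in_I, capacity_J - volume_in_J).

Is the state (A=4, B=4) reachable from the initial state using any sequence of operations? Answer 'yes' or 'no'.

BFS explored all 15 reachable states.
Reachable set includes: (0,0), (0,2), (0,4), (0,6), (0,8), (2,0), (2,6), (2,8), (4,0), (4,8), (6,0), (6,2) ...
Target (A=4, B=4) not in reachable set → no.

Answer: no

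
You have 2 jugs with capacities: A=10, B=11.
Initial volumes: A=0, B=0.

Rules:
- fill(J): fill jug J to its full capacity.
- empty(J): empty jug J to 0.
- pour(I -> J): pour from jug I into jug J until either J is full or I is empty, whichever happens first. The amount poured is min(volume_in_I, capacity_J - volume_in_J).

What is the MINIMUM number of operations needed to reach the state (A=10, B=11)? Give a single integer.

BFS from (A=0, B=0). One shortest path:
  1. fill(A) -> (A=10 B=0)
  2. fill(B) -> (A=10 B=11)
Reached target in 2 moves.

Answer: 2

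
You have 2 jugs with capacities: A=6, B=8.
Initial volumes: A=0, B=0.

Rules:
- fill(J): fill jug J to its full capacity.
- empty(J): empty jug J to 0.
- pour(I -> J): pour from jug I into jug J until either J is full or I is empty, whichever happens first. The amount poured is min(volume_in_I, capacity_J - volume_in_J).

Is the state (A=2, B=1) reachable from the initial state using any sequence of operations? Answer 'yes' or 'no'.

BFS explored all 14 reachable states.
Reachable set includes: (0,0), (0,2), (0,4), (0,6), (0,8), (2,0), (2,8), (4,0), (4,8), (6,0), (6,2), (6,4) ...
Target (A=2, B=1) not in reachable set → no.

Answer: no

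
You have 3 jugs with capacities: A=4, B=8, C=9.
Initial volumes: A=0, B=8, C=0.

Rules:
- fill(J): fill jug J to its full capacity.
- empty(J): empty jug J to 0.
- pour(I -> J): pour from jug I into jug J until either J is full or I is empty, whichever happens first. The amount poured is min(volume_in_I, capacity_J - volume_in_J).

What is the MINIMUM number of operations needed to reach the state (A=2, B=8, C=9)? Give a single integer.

BFS from (A=0, B=8, C=0). One shortest path:
  1. fill(A) -> (A=4 B=8 C=0)
  2. pour(B -> C) -> (A=4 B=0 C=8)
  3. fill(B) -> (A=4 B=8 C=8)
  4. pour(A -> C) -> (A=3 B=8 C=9)
  5. empty(C) -> (A=3 B=8 C=0)
  6. pour(B -> C) -> (A=3 B=0 C=8)
  7. fill(B) -> (A=3 B=8 C=8)
  8. pour(A -> C) -> (A=2 B=8 C=9)
Reached target in 8 moves.

Answer: 8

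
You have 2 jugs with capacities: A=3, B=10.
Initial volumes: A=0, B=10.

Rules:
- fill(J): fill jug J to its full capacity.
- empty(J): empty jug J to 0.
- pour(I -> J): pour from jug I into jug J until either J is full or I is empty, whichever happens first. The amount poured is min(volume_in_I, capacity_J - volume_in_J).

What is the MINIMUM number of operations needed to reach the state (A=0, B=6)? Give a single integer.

BFS from (A=0, B=10). One shortest path:
  1. fill(A) -> (A=3 B=10)
  2. empty(B) -> (A=3 B=0)
  3. pour(A -> B) -> (A=0 B=3)
  4. fill(A) -> (A=3 B=3)
  5. pour(A -> B) -> (A=0 B=6)
Reached target in 5 moves.

Answer: 5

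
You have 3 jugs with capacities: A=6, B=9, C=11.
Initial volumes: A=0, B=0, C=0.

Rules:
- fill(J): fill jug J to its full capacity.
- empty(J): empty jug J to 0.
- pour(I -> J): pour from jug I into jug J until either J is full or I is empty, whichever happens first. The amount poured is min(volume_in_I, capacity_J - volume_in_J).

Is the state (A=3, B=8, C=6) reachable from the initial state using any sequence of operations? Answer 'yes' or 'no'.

Answer: no

Derivation:
BFS explored all 440 reachable states.
Reachable set includes: (0,0,0), (0,0,1), (0,0,2), (0,0,3), (0,0,4), (0,0,5), (0,0,6), (0,0,7), (0,0,8), (0,0,9), (0,0,10), (0,0,11) ...
Target (A=3, B=8, C=6) not in reachable set → no.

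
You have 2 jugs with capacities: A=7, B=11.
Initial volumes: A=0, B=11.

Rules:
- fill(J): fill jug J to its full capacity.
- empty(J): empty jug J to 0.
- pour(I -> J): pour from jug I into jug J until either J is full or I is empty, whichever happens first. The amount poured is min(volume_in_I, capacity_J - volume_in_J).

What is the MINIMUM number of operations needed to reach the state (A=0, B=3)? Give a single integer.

BFS from (A=0, B=11). One shortest path:
  1. fill(A) -> (A=7 B=11)
  2. empty(B) -> (A=7 B=0)
  3. pour(A -> B) -> (A=0 B=7)
  4. fill(A) -> (A=7 B=7)
  5. pour(A -> B) -> (A=3 B=11)
  6. empty(B) -> (A=3 B=0)
  7. pour(A -> B) -> (A=0 B=3)
Reached target in 7 moves.

Answer: 7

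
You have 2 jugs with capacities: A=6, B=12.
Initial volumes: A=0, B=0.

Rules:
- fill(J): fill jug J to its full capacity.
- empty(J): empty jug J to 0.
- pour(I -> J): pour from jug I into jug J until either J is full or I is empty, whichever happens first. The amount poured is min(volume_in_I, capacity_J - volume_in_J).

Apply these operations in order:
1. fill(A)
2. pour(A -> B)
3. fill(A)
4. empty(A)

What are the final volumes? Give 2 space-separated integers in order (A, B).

Answer: 0 6

Derivation:
Step 1: fill(A) -> (A=6 B=0)
Step 2: pour(A -> B) -> (A=0 B=6)
Step 3: fill(A) -> (A=6 B=6)
Step 4: empty(A) -> (A=0 B=6)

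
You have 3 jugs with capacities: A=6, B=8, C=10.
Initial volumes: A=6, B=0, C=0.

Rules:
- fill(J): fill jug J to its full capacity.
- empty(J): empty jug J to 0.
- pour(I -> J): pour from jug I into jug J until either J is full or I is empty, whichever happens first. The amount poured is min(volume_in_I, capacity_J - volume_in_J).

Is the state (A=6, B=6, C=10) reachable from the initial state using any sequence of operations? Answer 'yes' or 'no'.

Answer: yes

Derivation:
BFS from (A=6, B=0, C=0):
  1. fill(C) -> (A=6 B=0 C=10)
  2. pour(A -> B) -> (A=0 B=6 C=10)
  3. fill(A) -> (A=6 B=6 C=10)
Target reached → yes.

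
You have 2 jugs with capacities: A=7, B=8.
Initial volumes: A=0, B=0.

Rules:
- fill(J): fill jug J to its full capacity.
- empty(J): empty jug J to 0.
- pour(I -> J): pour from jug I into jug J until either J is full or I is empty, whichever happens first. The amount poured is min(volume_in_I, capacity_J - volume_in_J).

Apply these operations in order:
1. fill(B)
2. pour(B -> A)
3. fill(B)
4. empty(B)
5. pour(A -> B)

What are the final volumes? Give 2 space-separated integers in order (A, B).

Answer: 0 7

Derivation:
Step 1: fill(B) -> (A=0 B=8)
Step 2: pour(B -> A) -> (A=7 B=1)
Step 3: fill(B) -> (A=7 B=8)
Step 4: empty(B) -> (A=7 B=0)
Step 5: pour(A -> B) -> (A=0 B=7)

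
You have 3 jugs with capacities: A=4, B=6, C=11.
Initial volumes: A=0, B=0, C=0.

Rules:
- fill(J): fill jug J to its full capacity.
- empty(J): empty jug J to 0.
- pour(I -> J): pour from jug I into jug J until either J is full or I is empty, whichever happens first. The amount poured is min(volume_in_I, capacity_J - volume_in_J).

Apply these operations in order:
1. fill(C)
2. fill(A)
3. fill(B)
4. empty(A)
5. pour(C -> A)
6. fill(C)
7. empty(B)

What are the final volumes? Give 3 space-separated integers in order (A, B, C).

Step 1: fill(C) -> (A=0 B=0 C=11)
Step 2: fill(A) -> (A=4 B=0 C=11)
Step 3: fill(B) -> (A=4 B=6 C=11)
Step 4: empty(A) -> (A=0 B=6 C=11)
Step 5: pour(C -> A) -> (A=4 B=6 C=7)
Step 6: fill(C) -> (A=4 B=6 C=11)
Step 7: empty(B) -> (A=4 B=0 C=11)

Answer: 4 0 11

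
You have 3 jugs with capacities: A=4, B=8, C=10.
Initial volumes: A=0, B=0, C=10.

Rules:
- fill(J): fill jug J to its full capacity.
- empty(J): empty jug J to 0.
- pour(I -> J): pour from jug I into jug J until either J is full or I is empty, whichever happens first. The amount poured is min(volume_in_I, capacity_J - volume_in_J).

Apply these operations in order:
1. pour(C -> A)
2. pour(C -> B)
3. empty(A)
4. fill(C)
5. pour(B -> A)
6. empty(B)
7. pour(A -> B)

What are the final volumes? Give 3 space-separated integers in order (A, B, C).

Answer: 0 4 10

Derivation:
Step 1: pour(C -> A) -> (A=4 B=0 C=6)
Step 2: pour(C -> B) -> (A=4 B=6 C=0)
Step 3: empty(A) -> (A=0 B=6 C=0)
Step 4: fill(C) -> (A=0 B=6 C=10)
Step 5: pour(B -> A) -> (A=4 B=2 C=10)
Step 6: empty(B) -> (A=4 B=0 C=10)
Step 7: pour(A -> B) -> (A=0 B=4 C=10)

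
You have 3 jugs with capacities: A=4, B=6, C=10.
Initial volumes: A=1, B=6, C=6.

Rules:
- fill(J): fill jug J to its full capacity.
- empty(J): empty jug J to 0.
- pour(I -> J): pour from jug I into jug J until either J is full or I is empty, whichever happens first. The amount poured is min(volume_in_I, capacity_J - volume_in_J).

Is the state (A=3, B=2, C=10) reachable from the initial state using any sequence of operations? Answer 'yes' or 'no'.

BFS from (A=1, B=6, C=6):
  1. pour(B -> A) -> (A=4 B=3 C=6)
  2. empty(A) -> (A=0 B=3 C=6)
  3. pour(B -> A) -> (A=3 B=0 C=6)
  4. fill(B) -> (A=3 B=6 C=6)
  5. pour(B -> C) -> (A=3 B=2 C=10)
Target reached → yes.

Answer: yes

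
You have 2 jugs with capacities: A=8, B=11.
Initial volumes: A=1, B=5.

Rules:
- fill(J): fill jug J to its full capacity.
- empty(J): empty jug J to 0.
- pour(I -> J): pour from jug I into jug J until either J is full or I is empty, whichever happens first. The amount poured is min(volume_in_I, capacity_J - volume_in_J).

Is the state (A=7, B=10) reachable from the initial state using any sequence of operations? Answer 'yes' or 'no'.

Answer: no

Derivation:
BFS explored all 39 reachable states.
Reachable set includes: (0,0), (0,1), (0,2), (0,3), (0,4), (0,5), (0,6), (0,7), (0,8), (0,9), (0,10), (0,11) ...
Target (A=7, B=10) not in reachable set → no.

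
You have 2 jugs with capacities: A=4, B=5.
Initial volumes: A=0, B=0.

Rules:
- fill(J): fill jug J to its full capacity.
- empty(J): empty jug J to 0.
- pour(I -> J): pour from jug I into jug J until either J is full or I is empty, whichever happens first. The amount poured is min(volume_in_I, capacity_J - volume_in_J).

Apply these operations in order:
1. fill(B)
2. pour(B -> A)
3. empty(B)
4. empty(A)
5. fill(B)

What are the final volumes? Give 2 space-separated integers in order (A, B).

Step 1: fill(B) -> (A=0 B=5)
Step 2: pour(B -> A) -> (A=4 B=1)
Step 3: empty(B) -> (A=4 B=0)
Step 4: empty(A) -> (A=0 B=0)
Step 5: fill(B) -> (A=0 B=5)

Answer: 0 5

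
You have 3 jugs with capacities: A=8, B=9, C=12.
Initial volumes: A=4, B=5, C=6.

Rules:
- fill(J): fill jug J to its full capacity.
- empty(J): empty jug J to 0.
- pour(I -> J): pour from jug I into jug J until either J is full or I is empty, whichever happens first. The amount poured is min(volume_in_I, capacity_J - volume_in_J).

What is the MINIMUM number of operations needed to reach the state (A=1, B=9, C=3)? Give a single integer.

BFS from (A=4, B=5, C=6). One shortest path:
  1. fill(A) -> (A=8 B=5 C=6)
  2. empty(C) -> (A=8 B=5 C=0)
  3. pour(B -> C) -> (A=8 B=0 C=5)
  4. pour(A -> C) -> (A=1 B=0 C=12)
  5. pour(C -> B) -> (A=1 B=9 C=3)
Reached target in 5 moves.

Answer: 5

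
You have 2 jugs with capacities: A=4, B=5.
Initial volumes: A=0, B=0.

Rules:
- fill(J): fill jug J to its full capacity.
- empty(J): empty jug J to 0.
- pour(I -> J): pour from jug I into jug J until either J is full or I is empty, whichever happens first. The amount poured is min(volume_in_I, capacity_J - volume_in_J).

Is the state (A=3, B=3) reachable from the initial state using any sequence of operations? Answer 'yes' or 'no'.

Answer: no

Derivation:
BFS explored all 18 reachable states.
Reachable set includes: (0,0), (0,1), (0,2), (0,3), (0,4), (0,5), (1,0), (1,5), (2,0), (2,5), (3,0), (3,5) ...
Target (A=3, B=3) not in reachable set → no.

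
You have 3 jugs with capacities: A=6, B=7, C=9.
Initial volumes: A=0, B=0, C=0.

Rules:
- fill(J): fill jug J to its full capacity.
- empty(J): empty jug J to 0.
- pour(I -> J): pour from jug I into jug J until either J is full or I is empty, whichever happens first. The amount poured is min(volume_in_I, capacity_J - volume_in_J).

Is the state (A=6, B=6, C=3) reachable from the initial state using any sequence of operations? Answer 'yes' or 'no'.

BFS from (A=0, B=0, C=0):
  1. fill(A) -> (A=6 B=0 C=0)
  2. fill(C) -> (A=6 B=0 C=9)
  3. pour(A -> B) -> (A=0 B=6 C=9)
  4. pour(C -> A) -> (A=6 B=6 C=3)
Target reached → yes.

Answer: yes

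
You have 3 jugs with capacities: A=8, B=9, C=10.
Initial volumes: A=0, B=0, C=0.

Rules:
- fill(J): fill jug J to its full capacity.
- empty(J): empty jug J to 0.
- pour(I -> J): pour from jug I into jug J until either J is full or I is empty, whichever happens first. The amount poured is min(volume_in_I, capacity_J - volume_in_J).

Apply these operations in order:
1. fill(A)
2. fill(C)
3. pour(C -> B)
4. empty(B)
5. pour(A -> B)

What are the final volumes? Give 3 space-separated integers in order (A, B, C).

Answer: 0 8 1

Derivation:
Step 1: fill(A) -> (A=8 B=0 C=0)
Step 2: fill(C) -> (A=8 B=0 C=10)
Step 3: pour(C -> B) -> (A=8 B=9 C=1)
Step 4: empty(B) -> (A=8 B=0 C=1)
Step 5: pour(A -> B) -> (A=0 B=8 C=1)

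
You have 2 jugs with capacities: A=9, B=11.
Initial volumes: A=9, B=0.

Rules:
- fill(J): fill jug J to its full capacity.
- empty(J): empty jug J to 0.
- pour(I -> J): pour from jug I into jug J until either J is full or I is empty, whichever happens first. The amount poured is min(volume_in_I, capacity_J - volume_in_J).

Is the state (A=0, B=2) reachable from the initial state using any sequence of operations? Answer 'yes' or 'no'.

Answer: yes

Derivation:
BFS from (A=9, B=0):
  1. empty(A) -> (A=0 B=0)
  2. fill(B) -> (A=0 B=11)
  3. pour(B -> A) -> (A=9 B=2)
  4. empty(A) -> (A=0 B=2)
Target reached → yes.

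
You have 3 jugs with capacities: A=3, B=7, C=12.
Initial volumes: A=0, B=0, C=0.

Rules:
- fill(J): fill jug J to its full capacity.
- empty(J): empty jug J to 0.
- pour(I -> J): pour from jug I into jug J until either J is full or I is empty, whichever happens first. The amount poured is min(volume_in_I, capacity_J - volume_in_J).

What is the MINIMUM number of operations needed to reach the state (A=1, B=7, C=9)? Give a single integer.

BFS from (A=0, B=0, C=0). One shortest path:
  1. fill(C) -> (A=0 B=0 C=12)
  2. pour(C -> B) -> (A=0 B=7 C=5)
  3. empty(B) -> (A=0 B=0 C=5)
  4. pour(C -> B) -> (A=0 B=5 C=0)
  5. fill(C) -> (A=0 B=5 C=12)
  6. pour(C -> A) -> (A=3 B=5 C=9)
  7. pour(A -> B) -> (A=1 B=7 C=9)
Reached target in 7 moves.

Answer: 7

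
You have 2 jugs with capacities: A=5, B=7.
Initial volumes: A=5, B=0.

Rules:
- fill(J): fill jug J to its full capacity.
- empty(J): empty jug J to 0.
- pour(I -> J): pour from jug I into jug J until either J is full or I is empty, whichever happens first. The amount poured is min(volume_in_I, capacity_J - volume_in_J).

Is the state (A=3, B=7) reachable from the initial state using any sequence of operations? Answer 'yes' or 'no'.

Answer: yes

Derivation:
BFS from (A=5, B=0):
  1. pour(A -> B) -> (A=0 B=5)
  2. fill(A) -> (A=5 B=5)
  3. pour(A -> B) -> (A=3 B=7)
Target reached → yes.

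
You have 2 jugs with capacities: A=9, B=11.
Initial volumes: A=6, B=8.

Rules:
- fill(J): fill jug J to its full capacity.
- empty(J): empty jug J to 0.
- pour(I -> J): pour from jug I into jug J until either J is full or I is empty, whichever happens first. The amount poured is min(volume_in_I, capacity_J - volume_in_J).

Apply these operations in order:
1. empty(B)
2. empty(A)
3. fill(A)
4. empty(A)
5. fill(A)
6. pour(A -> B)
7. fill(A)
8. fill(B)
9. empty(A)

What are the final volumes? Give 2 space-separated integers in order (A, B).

Answer: 0 11

Derivation:
Step 1: empty(B) -> (A=6 B=0)
Step 2: empty(A) -> (A=0 B=0)
Step 3: fill(A) -> (A=9 B=0)
Step 4: empty(A) -> (A=0 B=0)
Step 5: fill(A) -> (A=9 B=0)
Step 6: pour(A -> B) -> (A=0 B=9)
Step 7: fill(A) -> (A=9 B=9)
Step 8: fill(B) -> (A=9 B=11)
Step 9: empty(A) -> (A=0 B=11)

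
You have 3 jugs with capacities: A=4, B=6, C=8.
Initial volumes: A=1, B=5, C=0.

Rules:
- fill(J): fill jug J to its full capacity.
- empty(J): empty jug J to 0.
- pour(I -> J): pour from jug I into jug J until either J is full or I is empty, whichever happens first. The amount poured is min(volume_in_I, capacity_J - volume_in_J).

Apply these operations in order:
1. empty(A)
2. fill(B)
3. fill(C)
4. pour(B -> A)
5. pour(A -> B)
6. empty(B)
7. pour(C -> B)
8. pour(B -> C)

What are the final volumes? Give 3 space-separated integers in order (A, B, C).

Step 1: empty(A) -> (A=0 B=5 C=0)
Step 2: fill(B) -> (A=0 B=6 C=0)
Step 3: fill(C) -> (A=0 B=6 C=8)
Step 4: pour(B -> A) -> (A=4 B=2 C=8)
Step 5: pour(A -> B) -> (A=0 B=6 C=8)
Step 6: empty(B) -> (A=0 B=0 C=8)
Step 7: pour(C -> B) -> (A=0 B=6 C=2)
Step 8: pour(B -> C) -> (A=0 B=0 C=8)

Answer: 0 0 8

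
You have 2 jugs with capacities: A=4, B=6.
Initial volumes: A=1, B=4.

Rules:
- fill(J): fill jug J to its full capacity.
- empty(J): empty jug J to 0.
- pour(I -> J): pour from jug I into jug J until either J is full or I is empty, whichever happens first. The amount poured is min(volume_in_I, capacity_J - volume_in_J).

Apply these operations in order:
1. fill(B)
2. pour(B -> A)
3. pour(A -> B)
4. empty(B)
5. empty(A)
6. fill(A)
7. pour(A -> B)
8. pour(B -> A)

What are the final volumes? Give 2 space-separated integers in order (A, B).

Step 1: fill(B) -> (A=1 B=6)
Step 2: pour(B -> A) -> (A=4 B=3)
Step 3: pour(A -> B) -> (A=1 B=6)
Step 4: empty(B) -> (A=1 B=0)
Step 5: empty(A) -> (A=0 B=0)
Step 6: fill(A) -> (A=4 B=0)
Step 7: pour(A -> B) -> (A=0 B=4)
Step 8: pour(B -> A) -> (A=4 B=0)

Answer: 4 0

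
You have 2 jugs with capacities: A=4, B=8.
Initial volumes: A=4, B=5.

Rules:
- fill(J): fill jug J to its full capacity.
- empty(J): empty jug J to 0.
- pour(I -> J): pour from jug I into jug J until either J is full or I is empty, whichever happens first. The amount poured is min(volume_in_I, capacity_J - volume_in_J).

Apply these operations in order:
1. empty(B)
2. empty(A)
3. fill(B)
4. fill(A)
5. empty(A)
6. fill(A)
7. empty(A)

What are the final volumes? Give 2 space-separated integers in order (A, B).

Answer: 0 8

Derivation:
Step 1: empty(B) -> (A=4 B=0)
Step 2: empty(A) -> (A=0 B=0)
Step 3: fill(B) -> (A=0 B=8)
Step 4: fill(A) -> (A=4 B=8)
Step 5: empty(A) -> (A=0 B=8)
Step 6: fill(A) -> (A=4 B=8)
Step 7: empty(A) -> (A=0 B=8)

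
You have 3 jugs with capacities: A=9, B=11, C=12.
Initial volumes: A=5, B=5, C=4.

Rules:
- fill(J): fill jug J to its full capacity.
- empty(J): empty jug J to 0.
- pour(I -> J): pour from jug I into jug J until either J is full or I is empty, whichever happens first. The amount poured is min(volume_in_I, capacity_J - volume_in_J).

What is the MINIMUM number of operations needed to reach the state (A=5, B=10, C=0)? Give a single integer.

Answer: 5

Derivation:
BFS from (A=5, B=5, C=4). One shortest path:
  1. pour(C -> B) -> (A=5 B=9 C=0)
  2. fill(C) -> (A=5 B=9 C=12)
  3. pour(C -> B) -> (A=5 B=11 C=10)
  4. empty(B) -> (A=5 B=0 C=10)
  5. pour(C -> B) -> (A=5 B=10 C=0)
Reached target in 5 moves.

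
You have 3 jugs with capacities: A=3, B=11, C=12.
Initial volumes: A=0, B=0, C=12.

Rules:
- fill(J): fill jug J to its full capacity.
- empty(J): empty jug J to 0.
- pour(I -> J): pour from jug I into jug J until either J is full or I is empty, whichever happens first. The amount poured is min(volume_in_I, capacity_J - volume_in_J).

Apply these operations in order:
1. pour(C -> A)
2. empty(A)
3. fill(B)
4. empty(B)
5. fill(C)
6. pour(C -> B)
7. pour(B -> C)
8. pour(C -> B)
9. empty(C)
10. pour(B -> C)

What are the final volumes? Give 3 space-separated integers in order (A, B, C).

Answer: 0 0 11

Derivation:
Step 1: pour(C -> A) -> (A=3 B=0 C=9)
Step 2: empty(A) -> (A=0 B=0 C=9)
Step 3: fill(B) -> (A=0 B=11 C=9)
Step 4: empty(B) -> (A=0 B=0 C=9)
Step 5: fill(C) -> (A=0 B=0 C=12)
Step 6: pour(C -> B) -> (A=0 B=11 C=1)
Step 7: pour(B -> C) -> (A=0 B=0 C=12)
Step 8: pour(C -> B) -> (A=0 B=11 C=1)
Step 9: empty(C) -> (A=0 B=11 C=0)
Step 10: pour(B -> C) -> (A=0 B=0 C=11)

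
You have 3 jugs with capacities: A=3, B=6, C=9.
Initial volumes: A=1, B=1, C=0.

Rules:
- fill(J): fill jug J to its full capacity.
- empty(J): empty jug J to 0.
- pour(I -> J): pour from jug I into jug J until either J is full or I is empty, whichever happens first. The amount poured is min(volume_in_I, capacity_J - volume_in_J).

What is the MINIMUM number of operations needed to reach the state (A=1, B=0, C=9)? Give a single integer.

BFS from (A=1, B=1, C=0). One shortest path:
  1. empty(B) -> (A=1 B=0 C=0)
  2. fill(C) -> (A=1 B=0 C=9)
Reached target in 2 moves.

Answer: 2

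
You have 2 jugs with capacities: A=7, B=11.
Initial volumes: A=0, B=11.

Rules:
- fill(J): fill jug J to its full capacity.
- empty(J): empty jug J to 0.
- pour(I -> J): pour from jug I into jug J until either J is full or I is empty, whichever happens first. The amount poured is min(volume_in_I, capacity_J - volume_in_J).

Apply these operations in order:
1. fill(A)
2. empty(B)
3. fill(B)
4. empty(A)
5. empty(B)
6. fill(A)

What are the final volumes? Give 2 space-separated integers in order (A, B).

Answer: 7 0

Derivation:
Step 1: fill(A) -> (A=7 B=11)
Step 2: empty(B) -> (A=7 B=0)
Step 3: fill(B) -> (A=7 B=11)
Step 4: empty(A) -> (A=0 B=11)
Step 5: empty(B) -> (A=0 B=0)
Step 6: fill(A) -> (A=7 B=0)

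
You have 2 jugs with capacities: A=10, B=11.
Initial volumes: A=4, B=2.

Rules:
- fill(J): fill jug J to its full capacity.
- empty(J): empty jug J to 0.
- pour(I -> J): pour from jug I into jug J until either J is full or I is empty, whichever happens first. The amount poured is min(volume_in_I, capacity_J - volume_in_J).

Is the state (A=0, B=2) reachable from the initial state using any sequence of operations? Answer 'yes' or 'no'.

Answer: yes

Derivation:
BFS from (A=4, B=2):
  1. empty(A) -> (A=0 B=2)
Target reached → yes.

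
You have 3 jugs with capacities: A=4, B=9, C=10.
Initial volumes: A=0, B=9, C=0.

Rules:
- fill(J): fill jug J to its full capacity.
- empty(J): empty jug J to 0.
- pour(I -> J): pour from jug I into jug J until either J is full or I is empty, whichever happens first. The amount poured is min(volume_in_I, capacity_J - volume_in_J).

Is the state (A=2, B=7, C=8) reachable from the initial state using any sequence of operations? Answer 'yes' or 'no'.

Answer: no

Derivation:
BFS explored all 334 reachable states.
Reachable set includes: (0,0,0), (0,0,1), (0,0,2), (0,0,3), (0,0,4), (0,0,5), (0,0,6), (0,0,7), (0,0,8), (0,0,9), (0,0,10), (0,1,0) ...
Target (A=2, B=7, C=8) not in reachable set → no.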